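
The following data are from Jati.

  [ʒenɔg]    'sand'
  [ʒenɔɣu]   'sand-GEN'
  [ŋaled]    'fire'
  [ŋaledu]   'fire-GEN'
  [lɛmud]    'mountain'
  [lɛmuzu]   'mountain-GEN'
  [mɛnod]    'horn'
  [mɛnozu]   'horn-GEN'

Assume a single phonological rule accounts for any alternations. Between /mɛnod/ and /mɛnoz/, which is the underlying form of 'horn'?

/mɛnoz/

The root 'horn' surfaces as [mɛnod] and [mɛnozu], with a stem-final [d] ~ [z] alternation.
The stem 'fire' ([ŋaled], [ŋaledu]) shows [d] unchanged in both environments, so [d] cannot be basic with [z] derived before the GEN suffix.
Therefore /z/ is basic and [d] is derived by word-final hardening (voiced fricatives become stops word-finally).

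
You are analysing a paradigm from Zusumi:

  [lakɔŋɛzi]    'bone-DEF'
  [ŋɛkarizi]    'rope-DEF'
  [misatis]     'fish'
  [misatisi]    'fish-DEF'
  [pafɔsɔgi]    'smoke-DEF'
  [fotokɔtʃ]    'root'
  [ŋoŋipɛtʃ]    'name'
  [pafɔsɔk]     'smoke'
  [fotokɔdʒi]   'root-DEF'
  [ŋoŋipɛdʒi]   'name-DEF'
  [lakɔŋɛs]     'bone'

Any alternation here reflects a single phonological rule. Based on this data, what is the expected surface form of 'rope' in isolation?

[ŋɛkaris]

'bone' shows [s] ~ [z] at the end of the stem ([lakɔŋɛs] vs [lakɔŋɛzi]).
Compare 'fish', with invariant [s] in [misatis] and [misatisi]: an analysis with underlying /s/ and a rule producing [z] before the DEF suffix would wrongly predict alternation here too.
So /z/ is underlying, and a rule of word-final obstruent devoicing — voiced obstruents become voiceless word-finally — gives [s].
The one attested form of 'rope', [ŋɛkarizi], shows underlying /ŋɛkariz/. Applying the same rule word-finally gives [ŋɛkaris].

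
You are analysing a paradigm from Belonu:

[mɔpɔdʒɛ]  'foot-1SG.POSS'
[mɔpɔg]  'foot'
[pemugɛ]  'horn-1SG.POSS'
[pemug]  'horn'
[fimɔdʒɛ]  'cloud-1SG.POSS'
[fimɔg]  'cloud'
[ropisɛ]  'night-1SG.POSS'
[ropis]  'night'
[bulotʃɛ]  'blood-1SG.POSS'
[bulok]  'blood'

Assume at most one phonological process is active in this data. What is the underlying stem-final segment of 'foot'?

/dʒ/

The root 'foot' surfaces as [mɔpɔdʒɛ] and [mɔpɔg], with a stem-final [dʒ] ~ [g] alternation.
If /g/ were underlying and a rule turned it into [dʒ] before the 1SG.POSS suffix, 'horn' would also alternate; but it has [g] in both [pemugɛ] and [pemug].
The underlying segment must be /dʒ/; palato-alveolar /tʃ/ and /dʒ/ become [k] and [g] when no front vowel follows, yielding [g] there.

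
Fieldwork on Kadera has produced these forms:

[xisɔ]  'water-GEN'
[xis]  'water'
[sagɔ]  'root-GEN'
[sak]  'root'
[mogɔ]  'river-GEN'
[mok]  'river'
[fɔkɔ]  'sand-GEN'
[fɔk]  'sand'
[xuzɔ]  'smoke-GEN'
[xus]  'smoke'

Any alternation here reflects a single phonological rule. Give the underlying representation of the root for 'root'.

/sag/

'root' shows [g] ~ [k] at the end of the stem ([sagɔ] vs [sak]).
But 'sand' keeps [k] in both environments ([fɔkɔ], [fɔk]), so there is no rule changing /k/ to [g] before the GEN suffix.
So /g/ is underlying, and a rule of word-final obstruent devoicing — voiced obstruents become voiceless word-finally — gives [k].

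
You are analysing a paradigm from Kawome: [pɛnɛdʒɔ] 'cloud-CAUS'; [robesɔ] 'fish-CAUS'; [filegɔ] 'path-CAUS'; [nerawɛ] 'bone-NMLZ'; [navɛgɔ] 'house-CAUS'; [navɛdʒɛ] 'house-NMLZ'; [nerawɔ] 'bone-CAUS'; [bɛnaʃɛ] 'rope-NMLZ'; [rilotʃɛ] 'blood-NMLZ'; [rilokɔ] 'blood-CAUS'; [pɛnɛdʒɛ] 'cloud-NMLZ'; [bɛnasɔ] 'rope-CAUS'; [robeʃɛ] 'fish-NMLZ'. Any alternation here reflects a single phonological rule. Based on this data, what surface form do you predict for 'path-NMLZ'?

[filedʒɛ]

In [navɛdʒɛ] and [navɛgɔ] the final segment of 'house' alternates: [dʒ] ~ [g].
Compare 'cloud', with invariant [dʒ] in [pɛnɛdʒɛ] and [pɛnɛdʒɔ]: an analysis with underlying /dʒ/ and a rule producing [g] before the CAUS suffix would wrongly predict alternation here too.
The alternation reflects palatalization before a front vowel: /k/, /g/ and /s/ become palato-alveolar [tʃ], [dʒ] and [ʃ] before a front vowel. /g/ is underlying.
From [filegɔ] the stem 'path' is /fileg/; before a front vowel this yields [filedʒɛ].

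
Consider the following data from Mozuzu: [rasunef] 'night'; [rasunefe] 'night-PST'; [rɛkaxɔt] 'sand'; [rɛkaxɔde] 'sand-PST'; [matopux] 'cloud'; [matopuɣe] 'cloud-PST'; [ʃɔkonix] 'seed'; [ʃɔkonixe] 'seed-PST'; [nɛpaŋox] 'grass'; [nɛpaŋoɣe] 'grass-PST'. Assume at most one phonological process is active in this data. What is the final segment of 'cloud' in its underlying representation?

/ɣ/

'cloud' shows [x] ~ [ɣ] at the end of the stem ([matopux] vs [matopuɣe]).
If /x/ were underlying and a rule turned it into [ɣ] before the PST suffix, 'seed' would also alternate; but it has [x] in both [ʃɔkonix] and [ʃɔkonixe].
So /ɣ/ is underlying, and a rule of word-final obstruent devoicing — voiced obstruents become voiceless word-finally — gives [x].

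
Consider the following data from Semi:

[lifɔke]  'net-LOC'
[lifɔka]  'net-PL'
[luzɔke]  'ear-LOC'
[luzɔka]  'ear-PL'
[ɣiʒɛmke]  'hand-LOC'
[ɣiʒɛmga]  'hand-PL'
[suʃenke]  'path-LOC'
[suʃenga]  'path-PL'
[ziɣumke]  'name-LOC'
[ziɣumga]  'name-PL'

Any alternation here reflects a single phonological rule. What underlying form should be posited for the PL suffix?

/-ga/

The PL suffix surfaces as [-ga] and [-ka], depending on the final segment of the stem.
The LOC suffix, which begins with [k], is invariant after every stem; so [k] is not altered by any rule here.
So the underlying form is /-ga/, and voiced stops become voiceless after a vowel.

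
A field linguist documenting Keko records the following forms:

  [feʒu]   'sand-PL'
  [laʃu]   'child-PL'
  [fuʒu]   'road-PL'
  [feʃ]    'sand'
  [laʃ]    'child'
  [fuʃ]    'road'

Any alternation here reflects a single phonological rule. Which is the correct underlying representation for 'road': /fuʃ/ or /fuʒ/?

'road' shows [ʃ] ~ [ʒ] at the end of the stem ([fuʃ] vs [fuʒu]).
If /ʃ/ were underlying and a rule turned it into [ʒ] before the PL suffix, 'child' would also alternate; but it has [ʃ] in both [laʃ] and [laʃu].
Therefore /ʒ/ is basic and [ʃ] is derived by word-final obstruent devoicing (voiced obstruents become voiceless word-finally).

/fuʒ/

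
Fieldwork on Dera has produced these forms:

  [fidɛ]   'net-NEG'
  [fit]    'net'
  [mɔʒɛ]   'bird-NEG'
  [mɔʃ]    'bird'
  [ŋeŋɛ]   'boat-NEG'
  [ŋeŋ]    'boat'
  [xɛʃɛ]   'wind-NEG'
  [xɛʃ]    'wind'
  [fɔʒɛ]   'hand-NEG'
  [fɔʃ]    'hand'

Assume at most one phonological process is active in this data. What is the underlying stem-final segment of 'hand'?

/ʒ/

'hand' shows [ʒ] ~ [ʃ] at the end of the stem ([fɔʒɛ] vs [fɔʃ]).
Compare 'wind', with invariant [ʃ] in [xɛʃɛ] and [xɛʃ]: an analysis with underlying /ʃ/ and a rule producing [ʒ] before the NEG suffix would wrongly predict alternation here too.
Therefore /ʒ/ is basic and [ʃ] is derived by word-final obstruent devoicing (voiced obstruents become voiceless word-finally).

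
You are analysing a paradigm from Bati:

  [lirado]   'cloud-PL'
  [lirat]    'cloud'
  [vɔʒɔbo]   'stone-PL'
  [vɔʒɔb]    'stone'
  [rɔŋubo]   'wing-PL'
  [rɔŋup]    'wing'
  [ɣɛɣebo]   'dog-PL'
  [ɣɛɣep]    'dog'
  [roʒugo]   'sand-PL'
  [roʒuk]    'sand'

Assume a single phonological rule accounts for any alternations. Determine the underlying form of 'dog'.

The root 'dog' surfaces as [ɣɛɣebo] and [ɣɛɣep], with a stem-final [b] ~ [p] alternation.
If /b/ were underlying and a rule turned it into [p] in isolation, 'stone' would also alternate; but it has [b] in both [vɔʒɔbo] and [vɔʒɔb].
The underlying segment must be /p/; voiceless stops become voiced between vowels, yielding [b] there.

/ɣɛɣep/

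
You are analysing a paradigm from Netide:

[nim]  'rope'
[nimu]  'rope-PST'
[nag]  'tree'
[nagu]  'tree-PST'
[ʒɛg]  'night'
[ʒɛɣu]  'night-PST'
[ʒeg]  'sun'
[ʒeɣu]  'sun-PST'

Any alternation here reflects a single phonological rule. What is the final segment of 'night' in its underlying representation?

/ɣ/

In [ʒɛg] and [ʒɛɣu] the final segment of 'night' alternates: [g] ~ [ɣ].
But 'tree' keeps [g] in both environments ([nag], [nagu]), so there is no rule changing /g/ to [ɣ] before the PST suffix.
The alternation reflects word-final hardening: voiced fricatives become stops word-finally. /ɣ/ is underlying.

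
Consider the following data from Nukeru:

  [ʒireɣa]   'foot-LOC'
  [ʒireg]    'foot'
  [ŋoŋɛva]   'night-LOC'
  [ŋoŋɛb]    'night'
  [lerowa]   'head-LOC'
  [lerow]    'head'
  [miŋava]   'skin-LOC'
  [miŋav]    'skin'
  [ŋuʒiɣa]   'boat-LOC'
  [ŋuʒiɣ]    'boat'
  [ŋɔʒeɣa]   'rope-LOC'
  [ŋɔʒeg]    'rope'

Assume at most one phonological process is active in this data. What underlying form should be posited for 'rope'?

The stem for 'rope' ends in [ɣ] in [ŋɔʒeɣa] but [g] in [ŋɔʒeg].
The stem 'boat' ([ŋuʒiɣa], [ŋuʒiɣ]) shows [ɣ] unchanged in both environments, so [ɣ] cannot be basic with [g] derived in isolation.
The underlying segment must be /g/; voiced stops become fricatives between vowels, yielding [ɣ] there.

/ŋɔʒeg/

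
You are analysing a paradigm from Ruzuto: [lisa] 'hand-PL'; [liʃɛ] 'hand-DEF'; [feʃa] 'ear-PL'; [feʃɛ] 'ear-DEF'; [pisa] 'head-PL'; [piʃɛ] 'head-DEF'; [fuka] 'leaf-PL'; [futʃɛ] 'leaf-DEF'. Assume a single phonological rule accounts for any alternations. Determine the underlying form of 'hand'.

/lis/

The root 'hand' surfaces as [lisa] and [liʃɛ], with a stem-final [s] ~ [ʃ] alternation.
But 'ear' keeps [ʃ] in both environments ([feʃa], [feʃɛ]), so there is no rule changing /ʃ/ to [s] before the PL suffix.
So /s/ is underlying, and a rule of palatalization before a front vowel — /k/ and /s/ become palato-alveolar [tʃ] and [ʃ] before a front vowel — gives [ʃ].
So 'hand' = /lis/.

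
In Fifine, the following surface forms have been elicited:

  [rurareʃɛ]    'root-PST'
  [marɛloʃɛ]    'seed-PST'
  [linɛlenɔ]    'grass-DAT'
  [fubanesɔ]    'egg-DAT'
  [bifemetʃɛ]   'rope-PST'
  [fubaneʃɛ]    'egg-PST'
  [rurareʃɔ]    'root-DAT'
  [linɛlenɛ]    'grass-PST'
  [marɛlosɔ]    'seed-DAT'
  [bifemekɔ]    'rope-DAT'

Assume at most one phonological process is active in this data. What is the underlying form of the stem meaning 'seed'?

/marɛlos/

The root 'seed' surfaces as [marɛlosɔ] and [marɛloʃɛ], with a stem-final [s] ~ [ʃ] alternation.
Compare 'root', with invariant [ʃ] in [rurareʃɔ] and [rurareʃɛ]: an analysis with underlying /ʃ/ and a rule producing [s] before the DAT suffix would wrongly predict alternation here too.
The underlying segment must be /s/; /k/ and /s/ become palato-alveolar [tʃ] and [ʃ] before a front vowel, yielding [ʃ] there.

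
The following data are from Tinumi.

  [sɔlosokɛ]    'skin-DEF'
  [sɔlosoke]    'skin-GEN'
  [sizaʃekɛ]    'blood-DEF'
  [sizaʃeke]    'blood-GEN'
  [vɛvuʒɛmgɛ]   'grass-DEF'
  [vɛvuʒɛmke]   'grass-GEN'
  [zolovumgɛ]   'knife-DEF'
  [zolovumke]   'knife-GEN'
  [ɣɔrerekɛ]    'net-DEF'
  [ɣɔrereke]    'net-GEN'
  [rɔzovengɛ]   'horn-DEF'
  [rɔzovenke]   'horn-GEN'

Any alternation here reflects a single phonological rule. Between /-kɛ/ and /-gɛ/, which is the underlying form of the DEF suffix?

The DEF morpheme has two allomorphs, [-gɛ] and [-kɛ].
By contrast the GEN suffix keeps its initial [k] throughout — that segment must be underlying.
So the underlying form is /-gɛ/, and voiced stops become voiceless after a vowel.

/-gɛ/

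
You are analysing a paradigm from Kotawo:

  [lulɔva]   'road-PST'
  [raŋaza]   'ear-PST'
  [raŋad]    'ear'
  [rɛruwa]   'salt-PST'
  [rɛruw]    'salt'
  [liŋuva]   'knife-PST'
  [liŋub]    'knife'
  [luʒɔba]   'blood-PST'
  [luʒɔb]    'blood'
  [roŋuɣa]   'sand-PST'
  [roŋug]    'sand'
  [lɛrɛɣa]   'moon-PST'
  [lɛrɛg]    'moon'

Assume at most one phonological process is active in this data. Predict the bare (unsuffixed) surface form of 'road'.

[lulɔb]

'knife' shows [v] ~ [b] at the end of the stem ([liŋuva] vs [liŋub]).
The stem 'blood' ([luʒɔba], [luʒɔb]) shows [b] unchanged in both environments, so [b] cannot be basic with [v] derived before the PST suffix.
The underlying segment must be /v/; voiced fricatives become stops word-finally, yielding [b] there.
The one attested form of 'road', [lulɔva], shows underlying /lulɔv/. Applying the same rule word-finally gives [lulɔb].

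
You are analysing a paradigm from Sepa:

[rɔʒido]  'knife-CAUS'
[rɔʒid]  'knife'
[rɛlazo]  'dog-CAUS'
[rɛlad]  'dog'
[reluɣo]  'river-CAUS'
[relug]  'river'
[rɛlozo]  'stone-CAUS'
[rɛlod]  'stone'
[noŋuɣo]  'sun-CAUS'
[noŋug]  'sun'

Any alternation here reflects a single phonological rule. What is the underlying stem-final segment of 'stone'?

The root 'stone' surfaces as [rɛlozo] and [rɛlod], with a stem-final [z] ~ [d] alternation.
But 'knife' keeps [d] in both environments ([rɔʒido], [rɔʒid]), so there is no rule changing /d/ to [z] before the CAUS suffix.
So /z/ is underlying, and a rule of word-final hardening — voiced fricatives become stops word-finally — gives [d].

/z/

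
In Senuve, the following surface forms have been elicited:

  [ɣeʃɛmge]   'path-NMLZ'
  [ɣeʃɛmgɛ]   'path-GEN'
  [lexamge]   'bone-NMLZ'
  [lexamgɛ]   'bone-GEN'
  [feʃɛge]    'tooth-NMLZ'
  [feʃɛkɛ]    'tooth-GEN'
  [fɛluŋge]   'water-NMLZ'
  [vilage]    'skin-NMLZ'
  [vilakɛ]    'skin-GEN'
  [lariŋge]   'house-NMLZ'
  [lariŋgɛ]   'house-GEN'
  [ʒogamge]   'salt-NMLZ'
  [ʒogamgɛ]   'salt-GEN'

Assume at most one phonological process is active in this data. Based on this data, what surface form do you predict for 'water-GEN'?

The GEN morpheme has two allomorphs, [-gɛ] and [-kɛ].
By contrast the NMLZ suffix keeps its initial [g] throughout — that segment must be underlying.
The GEN suffix is therefore /-kɛ/ underlyingly, with post-nasal voicing: voiceless stops become voiced after a nasal.
After 'water', which ends in a nasal, the suffix surfaces as [-gɛ], giving [fɛluŋgɛ].

[fɛluŋgɛ]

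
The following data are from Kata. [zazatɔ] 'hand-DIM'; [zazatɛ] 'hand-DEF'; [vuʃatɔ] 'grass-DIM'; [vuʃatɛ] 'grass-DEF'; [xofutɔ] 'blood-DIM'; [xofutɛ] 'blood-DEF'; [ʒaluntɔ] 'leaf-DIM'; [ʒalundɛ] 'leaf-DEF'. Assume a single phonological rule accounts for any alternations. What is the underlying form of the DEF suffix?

The DEF suffix surfaces as [-dɛ] and [-tɛ], depending on the final segment of the stem.
By contrast the DIM suffix keeps its initial [t] throughout — that segment must be underlying.
So the underlying form is /-dɛ/, and voiced stops become voiceless after a vowel.

/-dɛ/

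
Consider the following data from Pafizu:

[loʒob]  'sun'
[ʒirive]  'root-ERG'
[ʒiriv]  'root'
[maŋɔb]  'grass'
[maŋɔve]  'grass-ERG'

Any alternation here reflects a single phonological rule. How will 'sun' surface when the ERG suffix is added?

In [maŋɔve] and [maŋɔb] the final segment of 'grass' alternates: [v] ~ [b].
If /v/ were underlying and a rule turned it into [b] in isolation, 'root' would also alternate; but it has [v] in both [ʒirive] and [ʒiriv].
So /b/ is underlying, and a rule of intervocalic spirantization — voiced stops become fricatives between vowels — gives [v].
The one attested form of 'sun', [loʒob], shows underlying /loʒob/. Applying the same rule between vowels gives [loʒove].

[loʒove]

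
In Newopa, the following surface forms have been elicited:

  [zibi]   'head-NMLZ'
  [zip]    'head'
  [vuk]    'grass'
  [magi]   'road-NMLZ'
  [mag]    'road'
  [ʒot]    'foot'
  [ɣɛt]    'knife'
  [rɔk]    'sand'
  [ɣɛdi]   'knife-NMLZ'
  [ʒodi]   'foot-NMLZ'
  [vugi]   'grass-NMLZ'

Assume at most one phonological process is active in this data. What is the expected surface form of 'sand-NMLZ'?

[rɔgi]

In [vuk] and [vugi] the final segment of 'grass' alternates: [k] ~ [g].
Compare 'road', with invariant [g] in [mag] and [magi]: an analysis with underlying /g/ and a rule producing [k] in isolation would wrongly predict alternation here too.
Therefore /k/ is basic and [g] is derived by intervocalic voicing (voiceless stops become voiced between vowels).
The one attested form of 'sand', [rɔk], shows underlying /rɔk/. Applying the same rule between vowels gives [rɔgi].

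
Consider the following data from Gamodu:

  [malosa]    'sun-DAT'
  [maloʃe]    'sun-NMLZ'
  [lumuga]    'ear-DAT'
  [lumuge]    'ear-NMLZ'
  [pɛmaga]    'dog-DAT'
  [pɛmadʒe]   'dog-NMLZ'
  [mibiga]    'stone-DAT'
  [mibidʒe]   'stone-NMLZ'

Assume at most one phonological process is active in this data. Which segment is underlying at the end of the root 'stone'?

The stem for 'stone' ends in [g] in [mibiga] but [dʒ] in [mibidʒe].
Compare 'ear', with invariant [g] in [lumuga] and [lumuge]: an analysis with underlying /g/ and a rule producing [dʒ] before the NMLZ suffix would wrongly predict alternation here too.
Therefore /dʒ/ is basic and [g] is derived by depalatalization (palato-alveolar /dʒ/ and /ʃ/ become [g] and [s] when no front vowel follows).

/dʒ/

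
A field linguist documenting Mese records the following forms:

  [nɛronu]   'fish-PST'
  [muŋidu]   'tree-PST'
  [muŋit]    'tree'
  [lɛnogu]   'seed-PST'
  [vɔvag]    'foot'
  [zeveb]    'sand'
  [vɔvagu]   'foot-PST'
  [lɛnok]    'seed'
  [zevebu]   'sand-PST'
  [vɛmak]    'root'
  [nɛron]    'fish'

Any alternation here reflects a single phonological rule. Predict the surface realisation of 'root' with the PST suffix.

[vɛmagu]

'seed' shows [g] ~ [k] at the end of the stem ([lɛnogu] vs [lɛnok]).
Compare 'foot', with invariant [g] in [vɔvagu] and [vɔvag]: an analysis with underlying /g/ and a rule producing [k] in isolation would wrongly predict alternation here too.
The underlying segment must be /k/; voiceless stops become voiced between vowels, yielding [g] there.
From [vɛmak] the stem 'root' is /vɛmak/; between vowels this yields [vɛmagu].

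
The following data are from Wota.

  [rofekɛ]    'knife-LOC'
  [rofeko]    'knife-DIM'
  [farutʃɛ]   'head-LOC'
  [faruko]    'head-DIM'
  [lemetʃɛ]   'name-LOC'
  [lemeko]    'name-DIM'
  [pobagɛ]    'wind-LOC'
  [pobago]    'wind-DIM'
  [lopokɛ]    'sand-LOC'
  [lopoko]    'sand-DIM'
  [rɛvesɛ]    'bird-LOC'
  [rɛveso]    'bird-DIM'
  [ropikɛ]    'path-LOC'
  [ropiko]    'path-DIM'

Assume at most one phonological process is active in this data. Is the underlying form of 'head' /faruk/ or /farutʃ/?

/farutʃ/

'head' shows [tʃ] ~ [k] at the end of the stem ([farutʃɛ] vs [faruko]).
But 'sand' keeps [k] in both environments ([lopokɛ], [lopoko]), so there is no rule changing /k/ to [tʃ] before the LOC suffix.
Therefore /tʃ/ is basic and [k] is derived by depalatalization (palato-alveolar /tʃ/ becomes [k] when no front vowel follows).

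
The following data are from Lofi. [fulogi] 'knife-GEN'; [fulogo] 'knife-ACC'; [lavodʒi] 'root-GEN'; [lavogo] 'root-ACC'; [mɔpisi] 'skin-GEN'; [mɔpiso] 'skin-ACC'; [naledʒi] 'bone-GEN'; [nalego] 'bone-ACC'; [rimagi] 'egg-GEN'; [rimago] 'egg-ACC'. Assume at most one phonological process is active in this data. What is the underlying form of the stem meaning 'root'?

The stem for 'root' ends in [dʒ] in [lavodʒi] but [g] in [lavogo].
The stem 'egg' ([rimagi], [rimago]) shows [g] unchanged in both environments, so [g] cannot be basic with [dʒ] derived before the GEN suffix.
So /dʒ/ is underlying, and a rule of depalatalization — palato-alveolar /dʒ/ becomes [g] when no front vowel follows — gives [g].

/lavodʒ/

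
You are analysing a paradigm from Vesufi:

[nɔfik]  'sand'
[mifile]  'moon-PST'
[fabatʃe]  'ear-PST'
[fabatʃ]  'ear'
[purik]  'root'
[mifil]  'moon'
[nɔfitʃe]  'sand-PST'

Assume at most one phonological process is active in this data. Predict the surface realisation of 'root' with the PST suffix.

[puritʃe]

The root 'sand' surfaces as [nɔfik] and [nɔfitʃe], with a stem-final [k] ~ [tʃ] alternation.
But 'ear' keeps [tʃ] in both environments ([fabatʃ], [fabatʃe]), so there is no rule changing /tʃ/ to [k] in isolation.
Therefore /k/ is basic and [tʃ] is derived by palatalization before a front vowel (/k/ becomes palato-alveolar [tʃ] before a front vowel).
From [purik] the stem 'root' is /purik/; before a front vowel this yields [puritʃe].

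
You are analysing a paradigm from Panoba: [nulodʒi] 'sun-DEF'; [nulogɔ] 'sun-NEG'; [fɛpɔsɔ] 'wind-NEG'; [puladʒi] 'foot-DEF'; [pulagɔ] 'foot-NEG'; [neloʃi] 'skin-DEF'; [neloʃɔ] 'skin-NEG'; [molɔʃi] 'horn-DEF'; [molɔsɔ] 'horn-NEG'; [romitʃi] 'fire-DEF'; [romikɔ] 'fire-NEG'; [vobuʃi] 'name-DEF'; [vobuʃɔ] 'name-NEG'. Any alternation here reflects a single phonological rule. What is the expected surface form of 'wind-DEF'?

[fɛpɔʃi]

The root 'horn' surfaces as [molɔʃi] and [molɔsɔ], with a stem-final [ʃ] ~ [s] alternation.
If /ʃ/ were underlying and a rule turned it into [s] before the NEG suffix, 'skin' would also alternate; but it has [ʃ] in both [neloʃi] and [neloʃɔ].
The underlying segment must be /s/; /k/, /g/ and /s/ become palato-alveolar [tʃ], [dʒ] and [ʃ] before a front vowel, yielding [ʃ] there.
The one attested form of 'wind', [fɛpɔsɔ], shows underlying /fɛpɔs/. Applying the same rule before a front vowel gives [fɛpɔʃi].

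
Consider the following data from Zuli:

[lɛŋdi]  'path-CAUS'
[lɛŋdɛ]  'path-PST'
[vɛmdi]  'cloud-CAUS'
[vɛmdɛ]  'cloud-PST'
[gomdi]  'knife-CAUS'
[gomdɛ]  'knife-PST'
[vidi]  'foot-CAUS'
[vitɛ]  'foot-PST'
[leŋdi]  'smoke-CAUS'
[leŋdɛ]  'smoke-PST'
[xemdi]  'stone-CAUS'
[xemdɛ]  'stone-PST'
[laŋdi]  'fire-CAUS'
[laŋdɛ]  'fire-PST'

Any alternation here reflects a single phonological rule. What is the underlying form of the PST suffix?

/-tɛ/

The PST morpheme has two allomorphs, [-dɛ] and [-tɛ].
The CAUS suffix, which begins with [d], is invariant after every stem; so [d] is not altered by any rule here.
The PST suffix is therefore /-tɛ/ underlyingly, with post-nasal voicing: voiceless stops become voiced after a nasal.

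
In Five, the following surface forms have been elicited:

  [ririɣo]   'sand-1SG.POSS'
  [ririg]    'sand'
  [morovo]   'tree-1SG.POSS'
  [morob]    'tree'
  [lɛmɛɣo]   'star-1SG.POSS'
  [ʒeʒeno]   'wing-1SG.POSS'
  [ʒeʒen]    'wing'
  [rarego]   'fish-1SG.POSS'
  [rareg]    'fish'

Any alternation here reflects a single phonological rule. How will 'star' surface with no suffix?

The root 'sand' surfaces as [ririɣo] and [ririg], with a stem-final [ɣ] ~ [g] alternation.
But 'fish' keeps [g] in both environments ([rarego], [rareg]), so there is no rule changing /g/ to [ɣ] before the 1SG.POSS suffix.
So /ɣ/ is underlying, and a rule of word-final hardening — voiced fricatives become stops word-finally — gives [g].
From [lɛmɛɣo] the stem 'star' is /lɛmɛɣ/; word-finally this yields [lɛmɛg].

[lɛmɛg]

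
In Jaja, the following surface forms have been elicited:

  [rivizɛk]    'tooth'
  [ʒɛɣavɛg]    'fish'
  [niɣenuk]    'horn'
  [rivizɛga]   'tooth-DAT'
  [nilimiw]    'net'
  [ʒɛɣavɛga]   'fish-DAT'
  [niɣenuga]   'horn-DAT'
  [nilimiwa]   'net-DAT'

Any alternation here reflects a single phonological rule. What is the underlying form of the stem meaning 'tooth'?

In [rivizɛk] and [rivizɛga] the final segment of 'tooth' alternates: [k] ~ [g].
The stem 'fish' ([ʒɛɣavɛg], [ʒɛɣavɛga]) shows [g] unchanged in both environments, so [g] cannot be basic with [k] derived in isolation.
The alternation reflects intervocalic voicing: voiceless stops become voiced between vowels. /k/ is underlying.

/rivizɛk/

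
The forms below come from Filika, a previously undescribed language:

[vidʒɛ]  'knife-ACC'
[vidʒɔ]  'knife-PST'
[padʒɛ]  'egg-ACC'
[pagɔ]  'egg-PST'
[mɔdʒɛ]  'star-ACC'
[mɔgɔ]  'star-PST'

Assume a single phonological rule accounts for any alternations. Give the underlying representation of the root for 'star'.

'star' shows [dʒ] ~ [g] at the end of the stem ([mɔdʒɛ] vs [mɔgɔ]).
If /dʒ/ were underlying and a rule turned it into [g] before the PST suffix, 'knife' would also alternate; but it has [dʒ] in both [vidʒɛ] and [vidʒɔ].
The alternation reflects palatalization before a front vowel: /g/ becomes palato-alveolar [dʒ] before a front vowel. /g/ is underlying.

/mɔg/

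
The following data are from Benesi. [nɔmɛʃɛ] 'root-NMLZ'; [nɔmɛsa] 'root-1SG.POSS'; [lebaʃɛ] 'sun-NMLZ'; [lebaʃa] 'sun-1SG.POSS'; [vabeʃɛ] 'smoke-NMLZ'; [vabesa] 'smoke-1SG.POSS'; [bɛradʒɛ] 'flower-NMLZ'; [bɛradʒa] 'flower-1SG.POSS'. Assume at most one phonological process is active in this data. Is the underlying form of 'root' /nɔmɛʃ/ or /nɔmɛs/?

'root' shows [ʃ] ~ [s] at the end of the stem ([nɔmɛʃɛ] vs [nɔmɛsa]).
Compare 'sun', with invariant [ʃ] in [lebaʃɛ] and [lebaʃa]: an analysis with underlying /ʃ/ and a rule producing [s] before the 1SG.POSS suffix would wrongly predict alternation here too.
The underlying segment must be /s/; /s/ becomes palato-alveolar [ʃ] before a front vowel, yielding [ʃ] there.

/nɔmɛs/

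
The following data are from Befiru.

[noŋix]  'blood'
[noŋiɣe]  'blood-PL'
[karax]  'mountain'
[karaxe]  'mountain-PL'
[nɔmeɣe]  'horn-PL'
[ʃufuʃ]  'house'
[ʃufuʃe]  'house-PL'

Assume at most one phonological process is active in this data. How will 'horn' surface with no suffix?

[nɔmex]

In [noŋix] and [noŋiɣe] the final segment of 'blood' alternates: [x] ~ [ɣ].
But 'mountain' keeps [x] in both environments ([karax], [karaxe]), so there is no rule changing /x/ to [ɣ] before the PL suffix.
Therefore /ɣ/ is basic and [x] is derived by word-final obstruent devoicing (voiced obstruents become voiceless word-finally).
From [nɔmeɣe] the stem 'horn' is /nɔmeɣ/; word-finally this yields [nɔmex].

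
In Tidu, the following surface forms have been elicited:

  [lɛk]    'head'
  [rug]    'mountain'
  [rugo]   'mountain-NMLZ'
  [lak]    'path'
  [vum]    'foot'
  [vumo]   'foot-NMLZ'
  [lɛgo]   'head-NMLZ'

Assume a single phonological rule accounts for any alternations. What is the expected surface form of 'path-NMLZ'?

'head' shows [k] ~ [g] at the end of the stem ([lɛk] vs [lɛgo]).
Compare 'mountain', with invariant [g] in [rug] and [rugo]: an analysis with underlying /g/ and a rule producing [k] in isolation would wrongly predict alternation here too.
Therefore /k/ is basic and [g] is derived by intervocalic voicing (voiceless stops become voiced between vowels).
From [lak] the stem 'path' is /lak/; between vowels this yields [lago].

[lago]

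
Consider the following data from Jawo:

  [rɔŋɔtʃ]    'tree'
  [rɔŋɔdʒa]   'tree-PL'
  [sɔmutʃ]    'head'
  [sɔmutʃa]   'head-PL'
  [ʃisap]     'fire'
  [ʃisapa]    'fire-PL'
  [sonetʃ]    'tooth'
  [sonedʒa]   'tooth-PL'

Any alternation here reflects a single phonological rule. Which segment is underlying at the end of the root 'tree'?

/dʒ/

The root 'tree' surfaces as [rɔŋɔtʃ] and [rɔŋɔdʒa], with a stem-final [tʃ] ~ [dʒ] alternation.
But 'head' keeps [tʃ] in both environments ([sɔmutʃ], [sɔmutʃa]), so there is no rule changing /tʃ/ to [dʒ] before the PL suffix.
Therefore /dʒ/ is basic and [tʃ] is derived by word-final obstruent devoicing (voiced obstruents become voiceless word-finally).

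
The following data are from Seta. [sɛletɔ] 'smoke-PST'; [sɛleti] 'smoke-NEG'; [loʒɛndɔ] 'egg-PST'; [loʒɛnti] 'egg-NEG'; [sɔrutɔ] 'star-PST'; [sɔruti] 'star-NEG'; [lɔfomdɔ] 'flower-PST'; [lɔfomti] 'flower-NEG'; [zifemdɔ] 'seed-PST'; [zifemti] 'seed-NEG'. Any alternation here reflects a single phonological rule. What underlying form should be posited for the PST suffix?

The PST morpheme has two allomorphs, [-dɔ] and [-tɔ].
The NEG suffix, which begins with [t], is invariant after every stem; so [t] is not altered by any rule here.
The PST suffix is therefore /-dɔ/ underlyingly, with post-vocalic devoicing: voiced stops become voiceless after a vowel.

/-dɔ/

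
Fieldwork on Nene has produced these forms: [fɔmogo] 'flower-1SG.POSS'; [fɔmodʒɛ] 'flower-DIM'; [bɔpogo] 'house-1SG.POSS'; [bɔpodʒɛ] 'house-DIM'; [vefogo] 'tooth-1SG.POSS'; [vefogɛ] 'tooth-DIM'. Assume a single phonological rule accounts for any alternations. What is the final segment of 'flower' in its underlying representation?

'flower' shows [g] ~ [dʒ] at the end of the stem ([fɔmogo] vs [fɔmodʒɛ]).
Compare 'tooth', with invariant [g] in [vefogo] and [vefogɛ]: an analysis with underlying /g/ and a rule producing [dʒ] before the DIM suffix would wrongly predict alternation here too.
Therefore /dʒ/ is basic and [g] is derived by depalatalization (palato-alveolar /dʒ/ becomes [g] when no front vowel follows).

/dʒ/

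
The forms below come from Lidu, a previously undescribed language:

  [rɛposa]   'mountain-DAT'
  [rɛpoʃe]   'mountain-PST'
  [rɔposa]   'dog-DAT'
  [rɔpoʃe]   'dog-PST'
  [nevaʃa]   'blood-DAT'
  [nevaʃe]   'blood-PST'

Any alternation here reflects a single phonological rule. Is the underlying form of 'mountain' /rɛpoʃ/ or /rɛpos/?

/rɛpos/

The stem for 'mountain' ends in [s] in [rɛposa] but [ʃ] in [rɛpoʃe].
Compare 'blood', with invariant [ʃ] in [nevaʃa] and [nevaʃe]: an analysis with underlying /ʃ/ and a rule producing [s] before the DAT suffix would wrongly predict alternation here too.
The alternation reflects palatalization before a front vowel: /s/ becomes palato-alveolar [ʃ] before a front vowel. /s/ is underlying.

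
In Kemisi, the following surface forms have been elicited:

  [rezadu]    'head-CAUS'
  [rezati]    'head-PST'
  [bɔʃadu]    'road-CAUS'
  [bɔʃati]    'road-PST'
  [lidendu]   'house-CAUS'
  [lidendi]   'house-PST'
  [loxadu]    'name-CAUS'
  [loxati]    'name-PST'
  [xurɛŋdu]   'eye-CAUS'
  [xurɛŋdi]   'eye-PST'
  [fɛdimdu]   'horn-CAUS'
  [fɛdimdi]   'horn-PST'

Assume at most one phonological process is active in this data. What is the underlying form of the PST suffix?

The PST suffix surfaces as [-di] and [-ti], depending on the final segment of the stem.
The CAUS suffix, which begins with [d], is invariant after every stem; so [d] is not altered by any rule here.
So the underlying form is /-ti/, and voiceless stops become voiced after a nasal.

/-ti/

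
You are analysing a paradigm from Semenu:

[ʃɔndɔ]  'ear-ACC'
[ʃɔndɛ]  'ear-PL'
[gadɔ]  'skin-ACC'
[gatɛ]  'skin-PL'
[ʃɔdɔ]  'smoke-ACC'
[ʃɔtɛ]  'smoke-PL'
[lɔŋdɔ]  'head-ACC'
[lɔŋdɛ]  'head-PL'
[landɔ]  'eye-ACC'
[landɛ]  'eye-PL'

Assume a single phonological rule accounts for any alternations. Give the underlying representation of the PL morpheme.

/-tɛ/

The PL morpheme has two allomorphs, [-dɛ] and [-tɛ].
The ACC suffix, which begins with [d], is invariant after every stem; so [d] is not altered by any rule here.
The PL suffix is therefore /-tɛ/ underlyingly, with post-nasal voicing: voiceless stops become voiced after a nasal.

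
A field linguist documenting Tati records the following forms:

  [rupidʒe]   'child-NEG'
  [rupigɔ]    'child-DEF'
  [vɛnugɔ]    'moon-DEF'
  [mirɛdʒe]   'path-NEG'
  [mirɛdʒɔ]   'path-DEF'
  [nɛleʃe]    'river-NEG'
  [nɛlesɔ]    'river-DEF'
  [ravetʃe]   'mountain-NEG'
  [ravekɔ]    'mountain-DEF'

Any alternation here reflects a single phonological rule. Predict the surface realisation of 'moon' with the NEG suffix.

[vɛnudʒe]

In [rupidʒe] and [rupigɔ] the final segment of 'child' alternates: [dʒ] ~ [g].
The stem 'path' ([mirɛdʒe], [mirɛdʒɔ]) shows [dʒ] unchanged in both environments, so [dʒ] cannot be basic with [g] derived before the DEF suffix.
The underlying segment must be /g/; /k/, /g/ and /s/ become palato-alveolar [tʃ], [dʒ] and [ʃ] before a front vowel, yielding [dʒ] there.
The one attested form of 'moon', [vɛnugɔ], shows underlying /vɛnug/. Applying the same rule before a front vowel gives [vɛnudʒe].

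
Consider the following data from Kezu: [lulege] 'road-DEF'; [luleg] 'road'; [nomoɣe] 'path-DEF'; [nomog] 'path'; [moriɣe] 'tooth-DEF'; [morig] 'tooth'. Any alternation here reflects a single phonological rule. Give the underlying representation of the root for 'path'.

/nomoɣ/

The stem for 'path' ends in [ɣ] in [nomoɣe] but [g] in [nomog].
The stem 'road' ([lulege], [luleg]) shows [g] unchanged in both environments, so [g] cannot be basic with [ɣ] derived before the DEF suffix.
The alternation reflects word-final hardening: voiced fricatives become stops word-finally. /ɣ/ is underlying.
The underlying form of 'path' is therefore /nomoɣ/.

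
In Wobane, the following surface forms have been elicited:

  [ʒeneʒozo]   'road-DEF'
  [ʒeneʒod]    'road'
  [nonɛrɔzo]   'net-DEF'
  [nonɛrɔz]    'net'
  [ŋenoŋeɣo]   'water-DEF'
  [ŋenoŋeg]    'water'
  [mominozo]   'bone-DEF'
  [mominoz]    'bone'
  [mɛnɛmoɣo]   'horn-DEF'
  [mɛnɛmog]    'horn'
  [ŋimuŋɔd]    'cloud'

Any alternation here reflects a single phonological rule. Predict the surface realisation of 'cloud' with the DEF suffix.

[ŋimuŋɔzo]

'road' shows [z] ~ [d] at the end of the stem ([ʒeneʒozo] vs [ʒeneʒod]).
The stem 'net' ([nonɛrɔzo], [nonɛrɔz]) shows [z] unchanged in both environments, so [z] cannot be basic with [d] derived in isolation.
The underlying segment must be /d/; voiced stops become fricatives between vowels, yielding [z] there.
The one attested form of 'cloud', [ŋimuŋɔd], shows underlying /ŋimuŋɔd/. Applying the same rule between vowels gives [ŋimuŋɔzo].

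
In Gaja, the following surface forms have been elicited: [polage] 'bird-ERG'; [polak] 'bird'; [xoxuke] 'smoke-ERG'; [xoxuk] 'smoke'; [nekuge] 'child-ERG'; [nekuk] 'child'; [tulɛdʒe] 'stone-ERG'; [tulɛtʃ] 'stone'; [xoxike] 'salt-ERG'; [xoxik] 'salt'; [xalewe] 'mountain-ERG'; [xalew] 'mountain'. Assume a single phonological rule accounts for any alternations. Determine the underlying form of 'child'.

In [nekuge] and [nekuk] the final segment of 'child' alternates: [g] ~ [k].
If /k/ were underlying and a rule turned it into [g] before the ERG suffix, 'smoke' would also alternate; but it has [k] in both [xoxuke] and [xoxuk].
So /g/ is underlying, and a rule of word-final obstruent devoicing — voiced obstruents become voiceless word-finally — gives [k].

/nekug/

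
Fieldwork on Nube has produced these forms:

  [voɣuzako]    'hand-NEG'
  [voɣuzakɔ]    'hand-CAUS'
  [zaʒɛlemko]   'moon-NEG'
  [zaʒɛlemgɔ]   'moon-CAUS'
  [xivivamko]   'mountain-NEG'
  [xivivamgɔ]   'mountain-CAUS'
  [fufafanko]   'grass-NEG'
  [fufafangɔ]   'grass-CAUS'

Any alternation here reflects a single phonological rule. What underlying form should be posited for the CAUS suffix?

/-gɔ/

The CAUS morpheme has two allomorphs, [-gɔ] and [-kɔ].
The NEG suffix, which begins with [k], is invariant after every stem; so [k] is not altered by any rule here.
So the underlying form is /-gɔ/, and voiced stops become voiceless after a vowel.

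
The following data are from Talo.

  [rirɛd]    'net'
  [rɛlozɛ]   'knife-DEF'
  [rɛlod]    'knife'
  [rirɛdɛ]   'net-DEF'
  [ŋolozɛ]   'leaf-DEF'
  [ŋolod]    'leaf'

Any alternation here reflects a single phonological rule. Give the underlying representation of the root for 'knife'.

/rɛloz/

'knife' shows [z] ~ [d] at the end of the stem ([rɛlozɛ] vs [rɛlod]).
Compare 'net', with invariant [d] in [rirɛdɛ] and [rirɛd]: an analysis with underlying /d/ and a rule producing [z] before the DEF suffix would wrongly predict alternation here too.
Therefore /z/ is basic and [d] is derived by word-final hardening (voiced fricatives become stops word-finally).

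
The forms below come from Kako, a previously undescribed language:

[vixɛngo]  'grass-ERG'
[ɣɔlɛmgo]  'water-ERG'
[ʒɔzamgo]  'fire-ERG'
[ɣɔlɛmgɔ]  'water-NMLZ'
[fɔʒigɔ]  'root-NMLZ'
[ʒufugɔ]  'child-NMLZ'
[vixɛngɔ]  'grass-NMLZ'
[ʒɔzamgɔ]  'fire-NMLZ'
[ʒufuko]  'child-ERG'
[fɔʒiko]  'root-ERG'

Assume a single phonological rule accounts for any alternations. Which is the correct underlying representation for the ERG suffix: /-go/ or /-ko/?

The ERG suffix surfaces as [-go] and [-ko], depending on the final segment of the stem.
The NMLZ suffix, which begins with [g], is invariant after every stem; so [g] is not altered by any rule here.
So the underlying form is /-ko/, and voiceless stops become voiced after a nasal.

/-ko/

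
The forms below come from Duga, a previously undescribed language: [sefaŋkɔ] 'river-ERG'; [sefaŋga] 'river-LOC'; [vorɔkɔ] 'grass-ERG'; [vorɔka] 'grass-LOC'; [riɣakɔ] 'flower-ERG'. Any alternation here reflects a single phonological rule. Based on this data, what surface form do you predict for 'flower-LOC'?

The LOC morpheme has two allomorphs, [-ga] and [-ka].
The ERG suffix, which begins with [k], is invariant after every stem; so [k] is not altered by any rule here.
So the underlying form is /-ga/, and voiced stops become voiceless after a vowel.
After 'flower', which ends in a vowel, the suffix surfaces as [-ka], giving [riɣaka].

[riɣaka]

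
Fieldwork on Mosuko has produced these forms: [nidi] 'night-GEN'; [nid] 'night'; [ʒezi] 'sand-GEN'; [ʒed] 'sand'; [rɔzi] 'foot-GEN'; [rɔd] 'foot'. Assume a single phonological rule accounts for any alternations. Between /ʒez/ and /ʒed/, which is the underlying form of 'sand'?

/ʒez/

The root 'sand' surfaces as [ʒezi] and [ʒed], with a stem-final [z] ~ [d] alternation.
The stem 'night' ([nidi], [nid]) shows [d] unchanged in both environments, so [d] cannot be basic with [z] derived before the GEN suffix.
Therefore /z/ is basic and [d] is derived by word-final hardening (voiced fricatives become stops word-finally).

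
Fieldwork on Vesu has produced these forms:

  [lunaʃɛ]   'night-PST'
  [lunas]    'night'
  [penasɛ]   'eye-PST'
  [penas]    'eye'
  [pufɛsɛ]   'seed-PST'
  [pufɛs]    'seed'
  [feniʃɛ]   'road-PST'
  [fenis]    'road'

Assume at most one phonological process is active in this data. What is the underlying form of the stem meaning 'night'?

The stem for 'night' ends in [ʃ] in [lunaʃɛ] but [s] in [lunas].
The stem 'seed' ([pufɛsɛ], [pufɛs]) shows [s] unchanged in both environments, so [s] cannot be basic with [ʃ] derived before the PST suffix.
So /ʃ/ is underlying, and a rule of depalatalization — palato-alveolar /ʃ/ becomes [s] when no front vowel follows — gives [s].

/lunaʃ/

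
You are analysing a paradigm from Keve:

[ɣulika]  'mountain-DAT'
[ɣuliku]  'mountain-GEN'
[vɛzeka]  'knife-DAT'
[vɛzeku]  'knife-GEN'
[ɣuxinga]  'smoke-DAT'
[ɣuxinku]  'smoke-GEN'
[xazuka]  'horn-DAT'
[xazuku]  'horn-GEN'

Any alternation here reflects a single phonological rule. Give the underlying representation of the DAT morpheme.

The DAT morpheme has two allomorphs, [-ga] and [-ka].
By contrast the GEN suffix keeps its initial [k] throughout — that segment must be underlying.
The DAT suffix is therefore /-ga/ underlyingly, with post-vocalic devoicing: voiced stops become voiceless after a vowel.

/-ga/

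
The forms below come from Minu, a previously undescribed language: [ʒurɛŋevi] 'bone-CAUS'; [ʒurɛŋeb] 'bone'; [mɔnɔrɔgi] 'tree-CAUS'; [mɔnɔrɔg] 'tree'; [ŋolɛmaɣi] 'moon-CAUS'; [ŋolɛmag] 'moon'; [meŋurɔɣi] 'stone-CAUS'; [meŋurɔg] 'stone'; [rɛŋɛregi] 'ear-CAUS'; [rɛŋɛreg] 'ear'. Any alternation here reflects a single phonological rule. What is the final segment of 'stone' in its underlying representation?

The root 'stone' surfaces as [meŋurɔɣi] and [meŋurɔg], with a stem-final [ɣ] ~ [g] alternation.
But 'ear' keeps [g] in both environments ([rɛŋɛregi], [rɛŋɛreg]), so there is no rule changing /g/ to [ɣ] before the CAUS suffix.
The alternation reflects word-final hardening: voiced fricatives become stops word-finally. /ɣ/ is underlying.

/ɣ/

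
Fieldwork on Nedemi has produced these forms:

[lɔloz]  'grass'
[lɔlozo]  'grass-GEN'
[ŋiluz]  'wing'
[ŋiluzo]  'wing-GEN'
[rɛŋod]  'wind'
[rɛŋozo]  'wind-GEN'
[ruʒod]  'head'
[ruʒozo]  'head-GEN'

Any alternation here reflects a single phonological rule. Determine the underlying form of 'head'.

/ruʒod/

'head' shows [d] ~ [z] at the end of the stem ([ruʒod] vs [ruʒozo]).
Compare 'grass', with invariant [z] in [lɔloz] and [lɔlozo]: an analysis with underlying /z/ and a rule producing [d] in isolation would wrongly predict alternation here too.
So /d/ is underlying, and a rule of intervocalic spirantization — voiced stops become fricatives between vowels — gives [z].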